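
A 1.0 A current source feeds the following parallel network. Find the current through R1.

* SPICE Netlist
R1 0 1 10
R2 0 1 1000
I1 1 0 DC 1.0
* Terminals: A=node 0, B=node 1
All resistors sit directly between nodes 0 and 1, so they are in parallel and share one voltage V; the full source current 1 A splits among them.
1/R_par = 1/10 + 1/1000 = 0.101 S  =>  R_par = 9.901 Ω
V = I × R_par = 1 × 9.901 = 9.901 V
I_R1 = V/R1 = 9.901/10 = 0.9901 A

Final answer: 0.9901 A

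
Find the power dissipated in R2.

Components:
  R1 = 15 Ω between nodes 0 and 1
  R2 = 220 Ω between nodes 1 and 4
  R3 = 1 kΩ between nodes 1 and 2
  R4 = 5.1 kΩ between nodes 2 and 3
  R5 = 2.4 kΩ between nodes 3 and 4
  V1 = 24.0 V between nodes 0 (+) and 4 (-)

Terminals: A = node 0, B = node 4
Nodal analysis, taking node 4 as the 0 V reference.
Source V1 fixes V_0 = 24 V.
KCL at each unknown node (sum of currents leaving = 0; resistances in Ω):
  Node 1: (V_1 - 24)/15 + (V_1 - 0)/220 + (V_1 - V_2)/1000 = 0
  Node 2: (V_2 - V_1)/1000 + (V_2 - V_3)/5100 = 0
  Node 3: (V_3 - V_2)/5100 + (V_3 - 0)/2400 = 0
Collecting terms (coefficients in siemens):
  0.07221·V_1 - 0.001·V_2 = 1.6
  0.001196·V_2 - 0.001·V_1 - 0.0001961·V_3 = 0
  0.0006127·V_3 - 0.0001961·V_2 = 0
Solving these 3 simultaneous equations (Gaussian elimination) gives:
  V_1 = 22.43 V, V_2 = 19.79 V, V_3 = 6.333 V
I_R2 = (V_1 - V_4)/R2 = (22.43 - 0)/220 = 0.102 A
P_R2 = I_R2² × R2 = (0.102)² × 220 = 2.287 W

Final answer: 2.287 W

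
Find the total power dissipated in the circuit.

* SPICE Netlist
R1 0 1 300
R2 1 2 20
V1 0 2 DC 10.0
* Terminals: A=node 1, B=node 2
Nodal analysis, taking node 2 as the 0 V reference.
Source V1 fixes V_0 = 10 V.
KCL at each unknown node (sum of currents leaving = 0; resistances in Ω):
  Node 1: (V_1 - 10)/300 + (V_1 - 0)/20 = 0
Collecting terms: 0.05333 × V_1 = 0.03333  =>  V_1 = 0.625 V
Power in each resistor, P = (ΔV)²/R:
  P_R1 = (10 - 0.625)²/300 = 0.293 W
  P_R2 = (0.625 - 0)²/20 = 0.01953 W
P_total = P_R1 + P_R2 = 0.3125 W

Final answer: 0.3125 W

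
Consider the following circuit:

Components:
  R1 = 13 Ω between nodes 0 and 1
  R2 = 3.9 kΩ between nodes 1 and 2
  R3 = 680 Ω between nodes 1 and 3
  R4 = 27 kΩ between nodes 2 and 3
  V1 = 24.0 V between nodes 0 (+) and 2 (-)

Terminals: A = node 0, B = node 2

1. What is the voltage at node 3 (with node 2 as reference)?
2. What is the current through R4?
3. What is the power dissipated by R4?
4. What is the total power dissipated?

Nodal analysis, taking node 2 as the 0 V reference.
Source V1 fixes V_0 = 24 V.
KCL at each unknown node (sum of currents leaving = 0; resistances in Ω):
  Node 1: (V_1 - 24)/13 + (V_1 - 0)/3900 + (V_1 - V_3)/680 = 0
  Node 3: (V_3 - V_1)/680 + (V_3 - 0)/27000 = 0
Collecting terms (coefficients in siemens):
  0.07865·V_1 - 0.001471·V_3 = 1.846
  0.001508·V_3 - 0.001471·V_1 = 0
Determinant D = (0.07865)(0.001508) - (-0.001471)(-0.001471) = 0.0001164
V_1 = [(1.846)(0.001508) - (-0.001471)(0)]/D = 23.91 V
V_3 = [(0.07865)(0) - (1.846)(-0.001471)]/D = 23.32 V
Part 1:
  Read off the nodal solution: V_3 = 23.32 V
Part 2:
  I_R4 = (V_2 - V_3)/R4 = (0 - 23.32)/27000 = -0.0008638 A
  Magnitude: I_R4 = 0.0008638 A
Part 3:
  I_R4 = (V_2 - V_3)/R4 = (0 - 23.32)/27000 = -0.0008638 A
  P_R4 = I_R4² × R4 = (-0.0008638)² × 27000 = 0.02014 W
Part 4:
  Power in each resistor, P = (ΔV)²/R:
    P_R1 = (24 - 23.91)²/13 = 0.000636 W
    P_R2 = (23.91 - 0)²/3900 = 0.1466 W
    P_R3 = (23.91 - 23.32)²/680 = 0.0005073 W
    P_R4 = (0 - 23.32)²/27000 = 0.02014 W
  P_total = P_R1 + P_R2 + P_R3 + P_R4 = 0.1679 W

Final answers:
1. V_3 = 23.32 V
2. I_R4 = 0.0008638 A
3. P_R4 = 0.02014 W
4. P_total = 0.1679 W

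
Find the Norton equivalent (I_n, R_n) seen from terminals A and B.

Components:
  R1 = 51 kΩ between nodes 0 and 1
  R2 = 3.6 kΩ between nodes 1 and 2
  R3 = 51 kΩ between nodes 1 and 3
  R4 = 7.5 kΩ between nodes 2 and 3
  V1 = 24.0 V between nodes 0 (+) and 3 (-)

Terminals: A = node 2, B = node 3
Find the Thévenin equivalent first; then I_n = V_th/R_th and R_n = R_th.
Step 1 — V_th is the open-circuit voltage V_A - V_B (nothing connected across the terminals).
Nodal analysis, taking node 3 as the 0 V reference.
Source V1 fixes V_0 = 24 V.
KCL at each unknown node (sum of currents leaving = 0; resistances in Ω):
  Node 1: (V_1 - 24)/51000 + (V_1 - V_2)/3600 + (V_1 - 0)/51000 = 0
  Node 2: (V_2 - V_1)/3600 + (V_2 - 0)/7500 = 0
Collecting terms (coefficients in siemens):
  0.000317·V_1 - 0.0002778·V_2 = 0.0004706
  0.0004111·V_2 - 0.0002778·V_1 = 0
Determinant D = (0.000317)(0.0004111) - (-0.0002778)(-0.0002778) = 0.00000005316
V_1 = [(0.0004706)(0.0004111) - (-0.0002778)(0)]/D = 3.639 V
V_2 = [(0.000317)(0) - (0.0004706)(-0.0002778)]/D = 2.459 V
V_th = V_2 - V_3 = 2.459 - 0 = 2.459 V
Step 2 — R_th: zero the source — replace V1 by a short circuit (node 3 merges into node 0) — and find the resistance seen between A (node 2) and B (node 0).
Reduce the network between node 2 (A) and node 0 (B) by series/parallel combination:
  Rp1 = R1 ‖ R3 (parallel, both between nodes 0 and 1) = 1/(1/51000 + 1/51000) = 25500 Ω
  Rs1 = R2 + Rp1 (series, joined only at node 1) = 3600 + 25500 = 29100 Ω
  Rp2 = R4 ‖ Rs1 (parallel, both between nodes 0 and 2) = 1/(1/7500 + 1/29100) = 5963 Ω
R_th = 5.963 kΩ
I_n = V_th/R_th = 2.459/5963 = 0.0004124 A, and R_n = R_th = 5.963 kΩ

Final answer: I_n = 0.0004124 A, R_n = 5.963 kΩ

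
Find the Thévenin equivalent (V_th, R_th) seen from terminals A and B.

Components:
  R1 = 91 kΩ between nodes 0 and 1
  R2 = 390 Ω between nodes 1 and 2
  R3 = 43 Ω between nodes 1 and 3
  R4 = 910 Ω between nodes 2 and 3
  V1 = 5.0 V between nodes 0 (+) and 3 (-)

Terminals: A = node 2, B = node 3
Step 1 — V_th is the open-circuit voltage V_A - V_B (nothing connected across the terminals).
Nodal analysis, taking node 3 as the 0 V reference.
Source V1 fixes V_0 = 5 V.
KCL at each unknown node (sum of currents leaving = 0; resistances in Ω):
  Node 1: (V_1 - 5)/91000 + (V_1 - V_2)/390 + (V_1 - 0)/43 = 0
  Node 2: (V_2 - V_1)/390 + (V_2 - 0)/910 = 0
Collecting terms (coefficients in siemens):
  0.02583·V_1 - 0.002564·V_2 = 0.00005495
  0.003663·V_2 - 0.002564·V_1 = 0
Determinant D = (0.02583)(0.003663) - (-0.002564)(-0.002564) = 0.00008804
V_1 = [(0.00005495)(0.003663) - (-0.002564)(0)]/D = 0.002286 V
V_2 = [(0.02583)(0) - (0.00005495)(-0.002564)]/D = 0.0016 V
V_th = V_2 - V_3 = 0.0016 - 0 = 0.0016 V
Step 2 — R_th: zero the source — replace V1 by a short circuit (node 3 merges into node 0) — and find the resistance seen between A (node 2) and B (node 0).
Reduce the network between node 2 (A) and node 0 (B) by series/parallel combination:
  Rp1 = R1 ‖ R3 (parallel, both between nodes 0 and 1) = 1/(1/91000 + 1/43) = 42.98 Ω
  Rs1 = R2 + Rp1 (series, joined only at node 1) = 390 + 42.98 = 433 Ω
  Rp2 = R4 ‖ Rs1 (parallel, both between nodes 0 and 2) = 1/(1/910 + 1/433) = 293.4 Ω
R_th = 293.4 Ω

Final answer: V_th = 0.0016 V, R_th = 293.4 Ω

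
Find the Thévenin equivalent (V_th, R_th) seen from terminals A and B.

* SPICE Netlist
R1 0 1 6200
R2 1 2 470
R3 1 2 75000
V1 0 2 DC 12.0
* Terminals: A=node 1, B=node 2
Step 1 — V_th is the open-circuit voltage V_A - V_B (nothing connected across the terminals).
Nodal analysis, taking node 2 as the 0 V reference.
Source V1 fixes V_0 = 12 V.
KCL at each unknown node (sum of currents leaving = 0; resistances in Ω):
  Node 1: (V_1 - 12)/6200 + (V_1 - 0)/470 + (V_1 - 0)/75000 = 0
Collecting terms: 0.002302 × V_1 = 0.001935  =>  V_1 = 0.8407 V
V_th = V_1 - V_2 = 0.8407 - 0 = 0.8407 V
Step 2 — R_th: zero the source — replace V1 by a short circuit (node 2 merges into node 0) — and find the resistance seen between A (node 1) and B (node 0).
Reduce the network between node 1 (A) and node 0 (B) by series/parallel combination:
  Rp1 = R1 ‖ R2 ‖ R3 (parallel, all between nodes 0 and 1) = 1/(1/6200 + 1/470 + 1/75000) = 434.4 Ω
R_th = 434.4 Ω

Final answer: V_th = 0.8407 V, R_th = 434.4 Ω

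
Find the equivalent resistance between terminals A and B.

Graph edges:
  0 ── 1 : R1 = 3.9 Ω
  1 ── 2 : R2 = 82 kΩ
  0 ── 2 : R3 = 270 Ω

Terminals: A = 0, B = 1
Reduce the network between node 0 (A) and node 1 (B) by series/parallel combination:
  Rs1 = R3 + R2 (series, joined only at node 2) = 270 + 82000 = 82270 Ω
  Rp1 = R1 ‖ Rs1 (parallel, both between nodes 0 and 1) = 1/(1/3.9 + 1/82270) = 3.9 Ω
R_eq = 3.9 Ω

Final answer: 3.9 Ω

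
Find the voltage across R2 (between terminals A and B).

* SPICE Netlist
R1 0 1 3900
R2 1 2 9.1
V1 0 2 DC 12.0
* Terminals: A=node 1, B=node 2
R1 and R2 are in series across V1 (node 0 → node 1 → node 2), and the output A–B is taken across R2, so this is a voltage divider.
Series current: I = V1/(R1 + R2) = 12/(3900 + 9.1) = 12/3909 = 0.00307 A
V_R2 = I × R2 = V1 × R2/(R1 + R2) = 12 × 9.1/3909 = 0.02793 V

Final answer: 0.02793 V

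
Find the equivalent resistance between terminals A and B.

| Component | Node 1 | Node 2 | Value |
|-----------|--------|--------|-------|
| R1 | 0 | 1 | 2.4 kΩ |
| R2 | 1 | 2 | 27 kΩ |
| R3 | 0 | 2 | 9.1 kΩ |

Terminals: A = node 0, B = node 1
Reduce the network between node 0 (A) and node 1 (B) by series/parallel combination:
  Rs1 = R3 + R2 (series, joined only at node 2) = 9100 + 27000 = 36100 Ω
  Rp1 = R1 ‖ Rs1 (parallel, both between nodes 0 and 1) = 1/(1/2400 + 1/36100) = 2250 Ω
R_eq = 2.25 kΩ

Final answer: 2.25 kΩ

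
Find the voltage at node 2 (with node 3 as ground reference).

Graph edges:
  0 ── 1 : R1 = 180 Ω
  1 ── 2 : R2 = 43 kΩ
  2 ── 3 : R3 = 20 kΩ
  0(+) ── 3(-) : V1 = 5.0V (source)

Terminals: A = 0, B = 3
Nodal analysis, taking node 3 as the 0 V reference.
Source V1 fixes V_0 = 5 V.
KCL at each unknown node (sum of currents leaving = 0; resistances in Ω):
  Node 1: (V_1 - 5)/180 + (V_1 - V_2)/43000 = 0
  Node 2: (V_2 - V_1)/43000 + (V_2 - 0)/20000 = 0
Collecting terms (coefficients in siemens):
  0.005579·V_1 - 0.00002326·V_2 = 0.02778
  0.00007326·V_2 - 0.00002326·V_1 = 0
Determinant D = (0.005579)(0.00007326) - (-0.00002326)(-0.00002326) = 0.0000004081
V_1 = [(0.02778)(0.00007326) - (-0.00002326)(0)]/D = 4.986 V
V_2 = [(0.005579)(0) - (0.02778)(-0.00002326)]/D = 1.583 V
The requested potential is V_2 = 1.583 V.

Final answer: V_2 = 1.583 V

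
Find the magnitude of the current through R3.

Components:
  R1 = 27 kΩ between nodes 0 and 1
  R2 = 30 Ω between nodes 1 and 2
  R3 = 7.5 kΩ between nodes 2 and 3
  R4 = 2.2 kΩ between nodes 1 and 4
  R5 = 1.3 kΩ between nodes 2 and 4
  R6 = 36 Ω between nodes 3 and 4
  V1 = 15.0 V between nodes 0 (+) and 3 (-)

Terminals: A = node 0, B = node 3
Nodal analysis, taking node 3 as the 0 V reference.
Source V1 fixes V_0 = 15 V.
KCL at each unknown node (sum of currents leaving = 0; resistances in Ω):
  Node 1: (V_1 - 15)/27000 + (V_1 - V_2)/30 + (V_1 - V_4)/2200 = 0
  Node 2: (V_2 - V_1)/30 + (V_2 - 0)/7500 + (V_2 - V_4)/1300 = 0
  Node 4: (V_4 - V_1)/2200 + (V_4 - V_2)/1300 + (V_4 - 0)/36 = 0
Collecting terms (coefficients in siemens):
  0.03382·V_1 - 0.03333·V_2 - 0.0004545·V_4 = 0.0005556
  0.03424·V_2 - 0.03333·V_1 - 0.0007692·V_4 = 0
  0.029·V_4 - 0.0004545·V_1 - 0.0007692·V_2 = 0
Solving these 3 simultaneous equations (Gaussian elimination) gives:
  V_1 = 0.4208 V, V_2 = 0.4101 V, V_4 = 0.01747 V
I_R3 = (V_2 - V_3)/R3 = (0.4101 - 0)/7500 = 0.00005467 A
|I_R3| = 0.00005467 A

Final answer: |I_R3| = 5.467e-05 A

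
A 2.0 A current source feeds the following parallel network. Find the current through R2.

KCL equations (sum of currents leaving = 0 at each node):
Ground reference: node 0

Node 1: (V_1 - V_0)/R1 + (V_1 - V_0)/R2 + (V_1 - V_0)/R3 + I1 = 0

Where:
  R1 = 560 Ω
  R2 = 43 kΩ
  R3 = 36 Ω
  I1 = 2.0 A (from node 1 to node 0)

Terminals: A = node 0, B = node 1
All resistors sit directly between nodes 0 and 1, so they are in parallel and share one voltage V; the full source current 2 A splits among them.
1/R_par = 1/560 + 1/43000 + 1/36 = 0.02959 S  =>  R_par = 33.8 Ω
V = I × R_par = 2 × 33.8 = 67.6 V
I_R2 = V/R2 = 67.6/43000 = 0.001572 A

Final answer: 0.001572 A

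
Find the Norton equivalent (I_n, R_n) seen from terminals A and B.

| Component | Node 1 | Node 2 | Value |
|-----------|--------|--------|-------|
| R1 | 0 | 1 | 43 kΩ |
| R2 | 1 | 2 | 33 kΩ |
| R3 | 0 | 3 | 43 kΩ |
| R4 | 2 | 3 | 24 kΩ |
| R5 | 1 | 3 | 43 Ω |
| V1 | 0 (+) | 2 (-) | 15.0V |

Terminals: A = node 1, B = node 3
Find the Thévenin equivalent first; then I_n = V_th/R_th and R_n = R_th.
Step 1 — V_th is the open-circuit voltage V_A - V_B (nothing connected across the terminals).
Nodal analysis, taking node 2 as the 0 V reference.
Source V1 fixes V_0 = 15 V.
KCL at each unknown node (sum of currents leaving = 0; resistances in Ω):
  Node 1: (V_1 - 15)/43000 + (V_1 - 0)/33000 + (V_1 - V_3)/43 = 0
  Node 3: (V_3 - 15)/43000 + (V_3 - 0)/24000 + (V_3 - V_1)/43 = 0
Collecting terms (coefficients in siemens):
  0.02331·V_1 - 0.02326·V_3 = 0.0003488
  0.02332·V_3 - 0.02326·V_1 = 0.0003488
Determinant D = (0.02331)(0.02332) - (-0.02326)(-0.02326) = 0.000002759
V_1 = [(0.0003488)(0.02332) - (-0.02326)(0.0003488)]/D = 5.889 V
V_3 = [(0.02331)(0.0003488) - (0.0003488)(-0.02326)]/D = 5.888 V
V_th = V_1 - V_3 = 5.889 - 5.888 = 0.001437 V
Step 2 — R_th: zero the source — replace V1 by a short circuit (node 2 merges into node 0) — and find the resistance seen between A (node 1) and B (node 3).
Reduce the network between node 1 (A) and node 3 (B) by series/parallel combination:
  Rp1 = R1 ‖ R2 (parallel, both between nodes 0 and 1) = 1/(1/43000 + 1/33000) = 18670 Ω
  Rp2 = R3 ‖ R4 (parallel, both between nodes 0 and 3) = 1/(1/43000 + 1/24000) = 15400 Ω
  Rs1 = Rp1 + Rp2 (series, joined only at node 0) = 18670 + 15400 = 34070 Ω
  Rp3 = R5 ‖ Rs1 (parallel, both between nodes 1 and 3) = 1/(1/43 + 1/34070) = 42.95 Ω
R_th = 42.95 Ω
I_n = V_th/R_th = 0.001437/42.95 = 0.00003346 A, and R_n = R_th = 42.95 Ω

Final answer: I_n = 3.346e-05 A, R_n = 42.95 Ω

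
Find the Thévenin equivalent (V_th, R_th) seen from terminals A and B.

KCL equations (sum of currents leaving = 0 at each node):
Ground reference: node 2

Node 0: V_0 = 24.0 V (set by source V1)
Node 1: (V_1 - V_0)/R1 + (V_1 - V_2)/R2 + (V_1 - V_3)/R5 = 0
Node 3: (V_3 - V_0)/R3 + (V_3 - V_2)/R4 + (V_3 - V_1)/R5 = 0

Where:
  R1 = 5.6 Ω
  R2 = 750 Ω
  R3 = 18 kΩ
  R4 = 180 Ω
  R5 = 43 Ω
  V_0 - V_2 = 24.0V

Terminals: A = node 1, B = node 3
Step 1 — V_th is the open-circuit voltage V_A - V_B (nothing connected across the terminals).
Nodal analysis, taking node 2 as the 0 V reference.
Source V1 fixes V_0 = 24 V.
KCL at each unknown node (sum of currents leaving = 0; resistances in Ω):
  Node 1: (V_1 - 24)/5.6 + (V_1 - 0)/750 + (V_1 - V_3)/43 = 0
  Node 3: (V_3 - 24)/18000 + (V_3 - 0)/180 + (V_3 - V_1)/43 = 0
Collecting terms (coefficients in siemens):
  0.2032·V_1 - 0.02326·V_3 = 4.286
  0.02887·V_3 - 0.02326·V_1 = 0.001333
Determinant D = (0.2032)(0.02887) - (-0.02326)(-0.02326) = 0.005324
V_1 = [(4.286)(0.02887) - (-0.02326)(0.001333)]/D = 23.24 V
V_3 = [(0.2032)(0.001333) - (4.286)(-0.02326)]/D = 18.77 V
V_th = V_1 - V_3 = 23.24 - 18.77 = 4.472 V
Step 2 — R_th: zero the source — replace V1 by a short circuit (node 2 merges into node 0) — and find the resistance seen between A (node 1) and B (node 3).
Reduce the network between node 1 (A) and node 3 (B) by series/parallel combination:
  Rp1 = R1 ‖ R2 (parallel, both between nodes 0 and 1) = 1/(1/5.6 + 1/750) = 5.558 Ω
  Rp2 = R3 ‖ R4 (parallel, both between nodes 0 and 3) = 1/(1/18000 + 1/180) = 178.2 Ω
  Rs1 = Rp1 + Rp2 (series, joined only at node 0) = 5.558 + 178.2 = 183.8 Ω
  Rp3 = R5 ‖ Rs1 (parallel, both between nodes 1 and 3) = 1/(1/43 + 1/183.8) = 34.85 Ω
R_th = 34.85 Ω

Final answer: V_th = 4.472 V, R_th = 34.85 Ω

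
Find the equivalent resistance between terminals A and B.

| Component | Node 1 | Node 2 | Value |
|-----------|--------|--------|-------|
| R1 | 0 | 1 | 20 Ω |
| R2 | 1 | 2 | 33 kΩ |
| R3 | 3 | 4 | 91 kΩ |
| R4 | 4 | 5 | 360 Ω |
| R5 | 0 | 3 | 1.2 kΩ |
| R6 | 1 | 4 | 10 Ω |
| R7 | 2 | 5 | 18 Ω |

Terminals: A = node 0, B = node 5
The network is not a plain series/parallel combination. Inject a 1 A test current into terminal A (node 0) and return it from terminal B (node 5); then R_eq = V_A / (1 A).
Nodal analysis, taking node 5 as the 0 V reference.
Current source I_test pushes 1 A into node 0 and draws it out of node 5.
KCL at each unknown node (sum of currents leaving = 0; resistances in Ω):
  Node 0: (V_0 - V_1)/20 + (V_0 - V_3)/1200 - 1 = 0
  Node 1: (V_1 - V_0)/20 + (V_1 - V_2)/33000 + (V_1 - V_4)/10 = 0
  Node 2: (V_2 - V_1)/33000 + (V_2 - 0)/18 = 0
  Node 3: (V_3 - V_0)/1200 + (V_3 - V_4)/91000 = 0
  Node 4: (V_4 - V_1)/10 + (V_4 - V_3)/91000 + (V_4 - 0)/360 = 0
Collecting terms (coefficients in siemens):
  0.05083·V_0 - 0.05·V_1 - 0.0008333·V_3 = 1
  0.15·V_1 - 0.05·V_0 - 0.0000303·V_2 - 0.1·V_4 = 0
  0.05559·V_2 - 0.0000303·V_1 = 0
  0.0008443·V_3 - 0.0008333·V_0 - 0.00001099·V_4 = 0
  0.1028·V_4 - 0.1·V_1 - 0.00001099·V_3 = 0
Solving these 5 simultaneous equations (Gaussian elimination) gives:
  V_0 = 385.9 V, V_1 = 365.9 V, V_2 = 0.1995 V, V_3 = 385.5 V
  V_4 = 356 V
R_eq = V_0 / 1 A = 385.9 Ω

Final answer: 385.9 Ω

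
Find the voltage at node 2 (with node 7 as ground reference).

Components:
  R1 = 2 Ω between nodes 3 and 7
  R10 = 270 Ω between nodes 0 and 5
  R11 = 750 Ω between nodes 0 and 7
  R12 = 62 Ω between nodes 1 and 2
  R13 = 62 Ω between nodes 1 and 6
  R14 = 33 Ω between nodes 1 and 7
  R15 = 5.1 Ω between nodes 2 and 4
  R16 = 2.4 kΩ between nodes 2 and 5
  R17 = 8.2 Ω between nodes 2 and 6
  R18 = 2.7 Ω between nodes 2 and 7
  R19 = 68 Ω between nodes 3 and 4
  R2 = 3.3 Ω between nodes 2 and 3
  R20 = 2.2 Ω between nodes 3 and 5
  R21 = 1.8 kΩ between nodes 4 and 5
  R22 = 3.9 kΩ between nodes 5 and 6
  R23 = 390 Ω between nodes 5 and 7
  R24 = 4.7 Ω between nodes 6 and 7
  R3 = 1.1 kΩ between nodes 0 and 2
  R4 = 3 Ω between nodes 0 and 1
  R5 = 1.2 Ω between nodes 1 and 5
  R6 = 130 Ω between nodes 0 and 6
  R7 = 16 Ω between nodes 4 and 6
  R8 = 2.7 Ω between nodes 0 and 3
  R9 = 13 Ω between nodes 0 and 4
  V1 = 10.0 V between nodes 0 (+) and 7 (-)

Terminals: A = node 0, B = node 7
Nodal analysis, taking node 7 as the 0 V reference.
Source V1 fixes V_0 = 10 V.
KCL at each unknown node (sum of currents leaving = 0; resistances in Ω):
  Node 1: (V_1 - 10)/3 + (V_1 - V_5)/1.2 + (V_1 - V_2)/62 + (V_1 - V_6)/62 + (V_1 - 0)/33 = 0
  Node 2: (V_2 - V_3)/3.3 + (V_2 - 10)/1100 + (V_2 - V_1)/62 + (V_2 - V_4)/5.1 + (V_2 - V_5)/2400 + (V_2 - V_6)/8.2 + (V_2 - 0)/2.7 = 0
  Node 3: (V_3 - 0)/2 + (V_3 - V_2)/3.3 + (V_3 - 10)/2.7 + (V_3 - V_4)/68 + (V_3 - V_5)/2.2 = 0
  Node 4: (V_4 - V_6)/16 + (V_4 - 10)/13 + (V_4 - V_2)/5.1 + (V_4 - V_3)/68 + (V_4 - V_5)/1800 = 0
  Node 5: (V_5 - V_1)/1.2 + (V_5 - 10)/270 + (V_5 - V_2)/2400 + (V_5 - V_3)/2.2 + (V_5 - V_4)/1800 + (V_5 - V_6)/3900 + (V_5 - 0)/390 = 0
  Node 6: (V_6 - 10)/130 + (V_6 - V_4)/16 + (V_6 - V_1)/62 + (V_6 - V_2)/8.2 + (V_6 - V_5)/3900 + (V_6 - 0)/4.7 = 0
Collecting terms (coefficients in siemens):
  1.229·V_1 - 0.01613·V_2 - 0.8333·V_5 - 0.01613·V_6 = 3.333
  1.009·V_2 - 0.01613·V_1 - 0.303·V_3 - 0.1961·V_4 - 0.0004167·V_5 - 0.122·V_6 = 0.009091
  1.643·V_3 - 0.303·V_2 - 0.01471·V_4 - 0.4545·V_5 = 3.704
  0.3508·V_4 - 0.1961·V_2 - 0.01471·V_3 - 0.0005556·V_5 - 0.0625·V_6 = 0.7692
  1.295·V_5 - 0.8333·V_1 - 0.0004167·V_2 - 0.4545·V_3 - 0.0005556·V_4 - 0.0002564·V_6 = 0.03704
  0.4213·V_6 - 0.01613·V_1 - 0.122·V_2 - 0.0625·V_4 - 0.0002564·V_5 = 0.07692
Solving these 6 simultaneous equations (Gaussian elimination) gives:
  V_1 = 6.794 V, V_2 = 2.439 V, V_3 = 4.385 V, V_4 = 4.062 V
  V_5 = 5.941 V, V_6 = 1.755 V
The requested potential is V_2 = 2.439 V.

Final answer: V_2 = 2.439 V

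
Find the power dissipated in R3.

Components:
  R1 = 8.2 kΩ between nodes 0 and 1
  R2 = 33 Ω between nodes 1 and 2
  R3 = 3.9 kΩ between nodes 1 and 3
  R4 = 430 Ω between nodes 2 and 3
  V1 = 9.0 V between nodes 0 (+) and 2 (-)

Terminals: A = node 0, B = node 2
Nodal analysis, taking node 2 as the 0 V reference.
Source V1 fixes V_0 = 9 V.
KCL at each unknown node (sum of currents leaving = 0; resistances in Ω):
  Node 1: (V_1 - 9)/8200 + (V_1 - 0)/33 + (V_1 - V_3)/3900 = 0
  Node 3: (V_3 - V_1)/3900 + (V_3 - 0)/430 = 0
Collecting terms (coefficients in siemens):
  0.03068·V_1 - 0.0002564·V_3 = 0.001098
  0.002582·V_3 - 0.0002564·V_1 = 0
Determinant D = (0.03068)(0.002582) - (-0.0002564)(-0.0002564) = 0.00007915
V_1 = [(0.001098)(0.002582) - (-0.0002564)(0)]/D = 0.0358 V
V_3 = [(0.03068)(0) - (0.001098)(-0.0002564)]/D = 0.003555 V
I_R3 = (V_1 - V_3)/R3 = (0.0358 - 0.003555)/3900 = 0.000008268 A
P_R3 = I_R3² × R3 = (0.000008268)² × 3900 = 0.0000002666 W

Final answer: 2.666e-07 W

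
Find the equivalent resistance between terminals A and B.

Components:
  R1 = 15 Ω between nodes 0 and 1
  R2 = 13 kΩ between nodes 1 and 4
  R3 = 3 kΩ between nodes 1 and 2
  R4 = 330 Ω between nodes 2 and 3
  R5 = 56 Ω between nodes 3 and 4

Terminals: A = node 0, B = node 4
Reduce the network between node 0 (A) and node 4 (B) by series/parallel combination:
  Rs1 = R3 + R4 (series, joined only at node 2) = 3000 + 330 = 3330 Ω
  Rs2 = R5 + Rs1 (series, joined only at node 3) = 56 + 3330 = 3386 Ω
  Rp1 = R2 ‖ Rs2 (parallel, both between nodes 1 and 4) = 1/(1/13000 + 1/3386) = 2686 Ω
  Rs3 = R1 + Rp1 (series, joined only at node 1) = 15 + 2686 = 2701 Ω
R_eq = 2.701 kΩ

Final answer: 2.701 kΩ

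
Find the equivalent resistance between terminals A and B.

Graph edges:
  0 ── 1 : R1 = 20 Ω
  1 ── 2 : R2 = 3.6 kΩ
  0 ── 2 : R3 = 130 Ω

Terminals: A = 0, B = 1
Reduce the network between node 0 (A) and node 1 (B) by series/parallel combination:
  Rs1 = R3 + R2 (series, joined only at node 2) = 130 + 3600 = 3730 Ω
  Rp1 = R1 ‖ Rs1 (parallel, both between nodes 0 and 1) = 1/(1/20 + 1/3730) = 19.89 Ω
R_eq = 19.89 Ω

Final answer: 19.89 Ω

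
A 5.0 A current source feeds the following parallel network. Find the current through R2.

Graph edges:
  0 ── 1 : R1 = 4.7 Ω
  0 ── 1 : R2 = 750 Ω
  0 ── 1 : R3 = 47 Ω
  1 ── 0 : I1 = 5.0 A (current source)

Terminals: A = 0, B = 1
All resistors sit directly between nodes 0 and 1, so they are in parallel and share one voltage V; the full source current 5 A splits among them.
1/R_par = 1/4.7 + 1/750 + 1/47 = 0.2354 S  =>  R_par = 4.249 Ω
V = I × R_par = 5 × 4.249 = 21.24 V
I_R2 = V/R2 = 21.24/750 = 0.02832 A

Final answer: 0.02832 A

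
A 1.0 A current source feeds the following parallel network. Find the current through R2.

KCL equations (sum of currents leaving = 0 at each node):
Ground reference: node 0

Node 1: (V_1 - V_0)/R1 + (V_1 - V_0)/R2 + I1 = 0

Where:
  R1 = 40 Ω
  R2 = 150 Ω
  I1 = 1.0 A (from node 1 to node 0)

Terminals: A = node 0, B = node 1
All resistors sit directly between nodes 0 and 1, so they are in parallel and share one voltage V; the full source current 1 A splits among them.
1/R_par = 1/40 + 1/150 = 0.03167 S  =>  R_par = 31.58 Ω
V = I × R_par = 1 × 31.58 = 31.58 V
I_R2 = V/R2 = 31.58/150 = 0.2105 A

Final answer: 0.2105 A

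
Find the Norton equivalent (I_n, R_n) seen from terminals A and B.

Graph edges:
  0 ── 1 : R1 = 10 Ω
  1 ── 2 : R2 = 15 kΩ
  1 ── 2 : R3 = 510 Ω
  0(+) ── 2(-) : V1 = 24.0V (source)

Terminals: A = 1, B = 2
Find the Thévenin equivalent first; then I_n = V_th/R_th and R_n = R_th.
Step 1 — V_th is the open-circuit voltage V_A - V_B (nothing connected across the terminals).
Nodal analysis, taking node 2 as the 0 V reference.
Source V1 fixes V_0 = 24 V.
KCL at each unknown node (sum of currents leaving = 0; resistances in Ω):
  Node 1: (V_1 - 24)/10 + (V_1 - 0)/15000 + (V_1 - 0)/510 = 0
Collecting terms: 0.102 × V_1 = 2.4  =>  V_1 = 23.52 V
V_th = V_1 - V_2 = 23.52 - 0 = 23.52 V
Step 2 — R_th: zero the source — replace V1 by a short circuit (node 2 merges into node 0) — and find the resistance seen between A (node 1) and B (node 0).
Reduce the network between node 1 (A) and node 0 (B) by series/parallel combination:
  Rp1 = R1 ‖ R2 ‖ R3 (parallel, all between nodes 0 and 1) = 1/(1/10 + 1/15000 + 1/510) = 9.801 Ω
R_th = 9.801 Ω
I_n = V_th/R_th = 23.52/9.801 = 2.4 A, and R_n = R_th = 9.801 Ω

Final answer: I_n = 2.4 A, R_n = 9.801 Ω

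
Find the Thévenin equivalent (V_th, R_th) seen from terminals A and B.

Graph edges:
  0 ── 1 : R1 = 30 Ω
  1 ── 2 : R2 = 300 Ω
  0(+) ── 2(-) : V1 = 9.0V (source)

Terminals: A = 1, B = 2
Step 1 — V_th is the open-circuit voltage V_A - V_B (nothing connected across the terminals).
Nodal analysis, taking node 2 as the 0 V reference.
Source V1 fixes V_0 = 9 V.
KCL at each unknown node (sum of currents leaving = 0; resistances in Ω):
  Node 1: (V_1 - 9)/30 + (V_1 - 0)/300 = 0
Collecting terms: 0.03667 × V_1 = 0.3  =>  V_1 = 8.182 V
V_th = V_1 - V_2 = 8.182 - 0 = 8.182 V
Step 2 — R_th: zero the source — replace V1 by a short circuit (node 2 merges into node 0) — and find the resistance seen between A (node 1) and B (node 0).
Reduce the network between node 1 (A) and node 0 (B) by series/parallel combination:
  Rp1 = R1 ‖ R2 (parallel, both between nodes 0 and 1) = 1/(1/30 + 1/300) = 27.27 Ω
R_th = 27.27 Ω

Final answer: V_th = 8.182 V, R_th = 27.27 Ω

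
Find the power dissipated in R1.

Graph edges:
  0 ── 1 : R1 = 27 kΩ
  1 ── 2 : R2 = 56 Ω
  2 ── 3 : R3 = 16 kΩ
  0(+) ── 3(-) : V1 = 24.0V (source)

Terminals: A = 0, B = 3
Nodal analysis, taking node 3 as the 0 V reference.
Source V1 fixes V_0 = 24 V.
KCL at each unknown node (sum of currents leaving = 0; resistances in Ω):
  Node 1: (V_1 - 24)/27000 + (V_1 - V_2)/56 = 0
  Node 2: (V_2 - V_1)/56 + (V_2 - 0)/16000 = 0
Collecting terms (coefficients in siemens):
  0.01789·V_1 - 0.01786·V_2 = 0.0008889
  0.01792·V_2 - 0.01786·V_1 = 0
Determinant D = (0.01789)(0.01792) - (-0.01786)(-0.01786) = 0.00000178
V_1 = [(0.0008889)(0.01792) - (-0.01786)(0)]/D = 8.95 V
V_2 = [(0.01789)(0) - (0.0008889)(-0.01786)]/D = 8.919 V
I_R1 = (V_0 - V_1)/R1 = (24 - 8.95)/27000 = 0.0005574 A
P_R1 = I_R1² × R1 = (0.0005574)² × 27000 = 0.008389 W

Final answer: 0.008389 W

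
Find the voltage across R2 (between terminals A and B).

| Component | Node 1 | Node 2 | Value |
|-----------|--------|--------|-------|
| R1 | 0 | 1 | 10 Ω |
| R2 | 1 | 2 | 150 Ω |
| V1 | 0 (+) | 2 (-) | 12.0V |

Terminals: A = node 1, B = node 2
R1 and R2 are in series across V1 (node 0 → node 1 → node 2), and the output A–B is taken across R2, so this is a voltage divider.
Series current: I = V1/(R1 + R2) = 12/(10 + 150) = 12/160 = 0.075 A
V_R2 = I × R2 = V1 × R2/(R1 + R2) = 12 × 150/160 = 11.25 V

Final answer: 11.25 V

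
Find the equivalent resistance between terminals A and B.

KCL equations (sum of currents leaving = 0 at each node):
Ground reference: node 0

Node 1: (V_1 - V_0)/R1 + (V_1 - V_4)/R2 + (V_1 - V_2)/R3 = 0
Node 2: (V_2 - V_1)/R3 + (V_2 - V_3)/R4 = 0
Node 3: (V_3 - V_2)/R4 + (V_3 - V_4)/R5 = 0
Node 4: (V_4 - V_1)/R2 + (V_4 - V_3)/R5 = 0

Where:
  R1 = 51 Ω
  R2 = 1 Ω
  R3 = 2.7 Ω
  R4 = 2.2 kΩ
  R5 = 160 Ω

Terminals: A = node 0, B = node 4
Reduce the network between node 0 (A) and node 4 (B) by series/parallel combination:
  Rs1 = R3 + R4 (series, joined only at node 2) = 2.7 + 2200 = 2203 Ω
  Rs2 = R5 + Rs1 (series, joined only at node 3) = 160 + 2203 = 2363 Ω
  Rp1 = R2 ‖ Rs2 (parallel, both between nodes 1 and 4) = 1/(1/1 + 1/2363) = 0.9996 Ω
  Rs3 = R1 + Rp1 (series, joined only at node 1) = 51 + 0.9996 = 52 Ω
R_eq = 52 Ω

Final answer: 52 Ω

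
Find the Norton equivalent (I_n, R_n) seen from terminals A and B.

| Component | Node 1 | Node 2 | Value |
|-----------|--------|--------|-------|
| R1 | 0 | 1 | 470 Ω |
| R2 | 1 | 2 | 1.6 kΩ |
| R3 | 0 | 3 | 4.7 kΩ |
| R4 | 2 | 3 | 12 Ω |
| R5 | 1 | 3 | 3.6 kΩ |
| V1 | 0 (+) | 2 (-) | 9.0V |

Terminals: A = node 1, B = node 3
Find the Thévenin equivalent first; then I_n = V_th/R_th and R_n = R_th.
Step 1 — V_th is the open-circuit voltage V_A - V_B (nothing connected across the terminals).
Nodal analysis, taking node 2 as the 0 V reference.
Source V1 fixes V_0 = 9 V.
KCL at each unknown node (sum of currents leaving = 0; resistances in Ω):
  Node 1: (V_1 - 9)/470 + (V_1 - 0)/1600 + (V_1 - V_3)/3600 = 0
  Node 3: (V_3 - 9)/4700 + (V_3 - 0)/12 + (V_3 - V_1)/3600 = 0
Collecting terms (coefficients in siemens):
  0.00303·V_1 - 0.0002778·V_3 = 0.01915
  0.08382·V_3 - 0.0002778·V_1 = 0.001915
Determinant D = (0.00303)(0.08382) - (-0.0002778)(-0.0002778) = 0.0002539
V_1 = [(0.01915)(0.08382) - (-0.0002778)(0.001915)]/D = 6.323 V
V_3 = [(0.00303)(0.001915) - (0.01915)(-0.0002778)]/D = 0.0438 V
V_th = V_1 - V_3 = 6.323 - 0.0438 = 6.279 V
Step 2 — R_th: zero the source — replace V1 by a short circuit (node 2 merges into node 0) — and find the resistance seen between A (node 1) and B (node 3).
Reduce the network between node 1 (A) and node 3 (B) by series/parallel combination:
  Rp1 = R1 ‖ R2 (parallel, both between nodes 0 and 1) = 1/(1/470 + 1/1600) = 363.3 Ω
  Rp2 = R3 ‖ R4 (parallel, both between nodes 0 and 3) = 1/(1/4700 + 1/12) = 11.97 Ω
  Rs1 = Rp1 + Rp2 (series, joined only at node 0) = 363.3 + 11.97 = 375.3 Ω
  Rp3 = R5 ‖ Rs1 (parallel, both between nodes 1 and 3) = 1/(1/3600 + 1/375.3) = 339.8 Ω
R_th = 339.8 Ω
I_n = V_th/R_th = 6.279/339.8 = 0.01848 A, and R_n = R_th = 339.8 Ω

Final answer: I_n = 0.01848 A, R_n = 339.8 Ω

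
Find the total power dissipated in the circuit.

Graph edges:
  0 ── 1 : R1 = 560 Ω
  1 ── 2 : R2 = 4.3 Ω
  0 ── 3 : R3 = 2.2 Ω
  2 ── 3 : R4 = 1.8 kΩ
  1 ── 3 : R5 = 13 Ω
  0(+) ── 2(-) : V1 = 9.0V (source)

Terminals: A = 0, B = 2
Nodal analysis, taking node 2 as the 0 V reference.
Source V1 fixes V_0 = 9 V.
KCL at each unknown node (sum of currents leaving = 0; resistances in Ω):
  Node 1: (V_1 - 9)/560 + (V_1 - 0)/4.3 + (V_1 - V_3)/13 = 0
  Node 3: (V_3 - 9)/2.2 + (V_3 - 0)/1800 + (V_3 - V_1)/13 = 0
Collecting terms (coefficients in siemens):
  0.3113·V_1 - 0.07692·V_3 = 0.01607
  0.532·V_3 - 0.07692·V_1 = 4.091
Determinant D = (0.3113)(0.532) - (-0.07692)(-0.07692) = 0.1597
V_1 = [(0.01607)(0.532) - (-0.07692)(4.091)]/D = 2.024 V
V_3 = [(0.3113)(4.091) - (0.01607)(-0.07692)]/D = 7.982 V
Power in each resistor, P = (ΔV)²/R:
  P_R1 = (9 - 2.024)²/560 = 0.0869 W
  P_R2 = (2.024 - 0)²/4.3 = 0.9529 W
  P_R3 = (9 - 7.982)²/2.2 = 0.4711 W
  P_R4 = (0 - 7.982)²/1800 = 0.0354 W
  P_R5 = (2.024 - 7.982)²/13 = 2.73 W
P_total = P_R1 + P_R2 + P_R3 + P_R4 + P_R5 = 4.277 W

Final answer: 4.277 W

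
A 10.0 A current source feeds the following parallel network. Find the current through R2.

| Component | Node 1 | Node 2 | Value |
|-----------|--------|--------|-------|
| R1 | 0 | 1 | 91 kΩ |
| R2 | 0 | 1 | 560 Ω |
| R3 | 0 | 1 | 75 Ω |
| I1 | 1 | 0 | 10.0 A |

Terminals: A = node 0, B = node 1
All resistors sit directly between nodes 0 and 1, so they are in parallel and share one voltage V; the full source current 10 A splits among them.
1/R_par = 1/91000 + 1/560 + 1/75 = 0.01513 S  =>  R_par = 66.09 Ω
V = I × R_par = 10 × 66.09 = 660.9 V
I_R2 = V/R2 = 660.9/560 = 1.18 A

Final answer: 1.18 A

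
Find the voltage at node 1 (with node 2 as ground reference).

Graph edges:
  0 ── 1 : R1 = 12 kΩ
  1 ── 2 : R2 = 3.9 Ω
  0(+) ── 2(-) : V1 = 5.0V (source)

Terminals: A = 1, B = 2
Nodal analysis, taking node 2 as the 0 V reference.
Source V1 fixes V_0 = 5 V.
KCL at each unknown node (sum of currents leaving = 0; resistances in Ω):
  Node 1: (V_1 - 5)/12000 + (V_1 - 0)/3.9 = 0
Collecting terms: 0.2565 × V_1 = 0.0004167  =>  V_1 = 0.001624 V
The requested potential is V_1 = 0.001624 V.

Final answer: V_1 = 0.001624 V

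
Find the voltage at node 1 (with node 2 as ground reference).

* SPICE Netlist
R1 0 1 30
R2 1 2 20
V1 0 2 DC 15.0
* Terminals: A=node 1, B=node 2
Nodal analysis, taking node 2 as the 0 V reference.
Source V1 fixes V_0 = 15 V.
KCL at each unknown node (sum of currents leaving = 0; resistances in Ω):
  Node 1: (V_1 - 15)/30 + (V_1 - 0)/20 = 0
Collecting terms: 0.08333 × V_1 = 0.5  =>  V_1 = 6 V
The requested potential is V_1 = 6 V.

Final answer: V_1 = 6 V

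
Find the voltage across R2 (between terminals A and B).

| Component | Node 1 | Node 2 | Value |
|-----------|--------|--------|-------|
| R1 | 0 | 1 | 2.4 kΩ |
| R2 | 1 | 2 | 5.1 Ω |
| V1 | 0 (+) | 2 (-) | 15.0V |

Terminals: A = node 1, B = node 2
R1 and R2 are in series across V1 (node 0 → node 1 → node 2), and the output A–B is taken across R2, so this is a voltage divider.
Series current: I = V1/(R1 + R2) = 15/(2400 + 5.1) = 15/2405 = 0.006237 A
V_R2 = I × R2 = V1 × R2/(R1 + R2) = 15 × 5.1/2405 = 0.03181 V

Final answer: 0.03181 V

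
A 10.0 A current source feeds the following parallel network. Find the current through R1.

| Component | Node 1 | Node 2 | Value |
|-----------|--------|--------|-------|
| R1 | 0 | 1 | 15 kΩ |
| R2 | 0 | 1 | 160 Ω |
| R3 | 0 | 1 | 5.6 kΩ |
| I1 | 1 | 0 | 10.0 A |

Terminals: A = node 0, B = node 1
All resistors sit directly between nodes 0 and 1, so they are in parallel and share one voltage V; the full source current 10 A splits among them.
1/R_par = 1/15000 + 1/160 + 1/5600 = 0.006495 S  =>  R_par = 154 Ω
V = I × R_par = 10 × 154 = 1540 V
I_R1 = V/R1 = 1540/15000 = 0.1026 A

Final answer: 0.1026 A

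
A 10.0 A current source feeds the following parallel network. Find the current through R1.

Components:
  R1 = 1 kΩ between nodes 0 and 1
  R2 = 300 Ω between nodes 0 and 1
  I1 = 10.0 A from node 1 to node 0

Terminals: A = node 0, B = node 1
All resistors sit directly between nodes 0 and 1, so they are in parallel and share one voltage V; the full source current 10 A splits among them.
1/R_par = 1/1000 + 1/300 = 0.004333 S  =>  R_par = 230.8 Ω
V = I × R_par = 10 × 230.8 = 2308 V
I_R1 = V/R1 = 2308/1000 = 2.308 A

Final answer: 2.308 A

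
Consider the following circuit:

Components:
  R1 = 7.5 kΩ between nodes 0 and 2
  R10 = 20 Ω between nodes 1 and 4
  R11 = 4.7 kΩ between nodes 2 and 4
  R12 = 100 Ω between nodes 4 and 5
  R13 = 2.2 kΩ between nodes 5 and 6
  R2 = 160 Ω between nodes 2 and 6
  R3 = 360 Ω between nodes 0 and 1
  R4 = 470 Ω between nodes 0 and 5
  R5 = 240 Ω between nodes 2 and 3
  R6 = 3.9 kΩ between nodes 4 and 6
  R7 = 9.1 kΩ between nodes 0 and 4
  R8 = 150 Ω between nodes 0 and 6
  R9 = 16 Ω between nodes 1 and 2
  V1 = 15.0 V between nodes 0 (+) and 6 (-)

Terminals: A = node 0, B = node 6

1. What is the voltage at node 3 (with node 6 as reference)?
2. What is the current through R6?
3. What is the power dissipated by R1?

Nodal analysis, taking node 6 as the 0 V reference.
Source V1 fixes V_0 = 15 V.
KCL at each unknown node (sum of currents leaving = 0; resistances in Ω):
  Node 1: (V_1 - 15)/360 + (V_1 - V_2)/16 + (V_1 - V_4)/20 = 0
  Node 2: (V_2 - 15)/7500 + (V_2 - 0)/160 + (V_2 - V_3)/240 + (V_2 - V_1)/16 + (V_2 - V_4)/4700 = 0
  Node 3: (V_3 - V_2)/240 = 0
  Node 4: (V_4 - 0)/3900 + (V_4 - 15)/9100 + (V_4 - V_1)/20 + (V_4 - V_2)/4700 + (V_4 - V_5)/100 = 0
  Node 5: (V_5 - 15)/470 + (V_5 - V_4)/100 + (V_5 - 0)/2200 = 0
Collecting terms (coefficients in siemens):
  0.1153·V_1 - 0.0625·V_2 - 0.05·V_4 = 0.04167
  0.07326·V_2 - 0.0625·V_1 - 0.004167·V_3 - 0.0002128·V_4 = 0.002
  0.004167·V_3 - 0.004167·V_2 = 0
  0.06058·V_4 - 0.05·V_1 - 0.0002128·V_2 - 0.01·V_5 = 0.001648
  0.01258·V_5 - 0.01·V_4 = 0.03191
Solving these 5 simultaneous equations (Gaussian elimination) gives:
  V_1 = 6.366 V, V_2 = 5.808 V, V_3 = 5.808 V, V_4 = 6.585 V
  V_5 = 7.77 V
Part 1:
  Read off the nodal solution: V_3 = 5.808 V
Part 2:
  I_R6 = (V_4 - V_6)/R6 = (6.585 - 0)/3900 = 0.001688 A
  Magnitude: I_R6 = 0.001688 A
Part 3:
  I_R1 = (V_0 - V_2)/R1 = (15 - 5.808)/7500 = 0.001226 A
  P_R1 = I_R1² × R1 = (0.001226)² × 7500 = 0.01127 W

Final answers:
1. V_3 = 5.808 V
2. I_R6 = 0.001688 A
3. P_R1 = 0.01127 W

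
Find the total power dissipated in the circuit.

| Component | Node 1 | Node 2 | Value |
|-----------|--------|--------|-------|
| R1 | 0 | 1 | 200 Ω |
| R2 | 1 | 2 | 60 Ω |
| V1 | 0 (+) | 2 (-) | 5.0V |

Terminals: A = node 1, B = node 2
Nodal analysis, taking node 2 as the 0 V reference.
Source V1 fixes V_0 = 5 V.
KCL at each unknown node (sum of currents leaving = 0; resistances in Ω):
  Node 1: (V_1 - 5)/200 + (V_1 - 0)/60 = 0
Collecting terms: 0.02167 × V_1 = 0.025  =>  V_1 = 1.154 V
Power in each resistor, P = (ΔV)²/R:
  P_R1 = (5 - 1.154)²/200 = 0.07396 W
  P_R2 = (1.154 - 0)²/60 = 0.02219 W
P_total = P_R1 + P_R2 = 0.09615 W

Final answer: 0.09615 W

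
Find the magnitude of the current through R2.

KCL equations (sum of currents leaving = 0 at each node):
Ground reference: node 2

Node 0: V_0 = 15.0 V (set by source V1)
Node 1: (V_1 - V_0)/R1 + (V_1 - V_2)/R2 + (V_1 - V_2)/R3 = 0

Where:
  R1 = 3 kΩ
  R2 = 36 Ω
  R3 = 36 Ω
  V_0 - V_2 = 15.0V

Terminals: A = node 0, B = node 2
Nodal analysis, taking node 2 as the 0 V reference.
Source V1 fixes V_0 = 15 V.
KCL at each unknown node (sum of currents leaving = 0; resistances in Ω):
  Node 1: (V_1 - 15)/3000 + (V_1 - 0)/36 + (V_1 - 0)/36 = 0
Collecting terms: 0.05589 × V_1 = 0.005  =>  V_1 = 0.08946 V
I_R2 = (V_1 - V_2)/R2 = (0.08946 - 0)/36 = 0.002485 A
|I_R2| = 0.002485 A

Final answer: |I_R2| = 0.002485 A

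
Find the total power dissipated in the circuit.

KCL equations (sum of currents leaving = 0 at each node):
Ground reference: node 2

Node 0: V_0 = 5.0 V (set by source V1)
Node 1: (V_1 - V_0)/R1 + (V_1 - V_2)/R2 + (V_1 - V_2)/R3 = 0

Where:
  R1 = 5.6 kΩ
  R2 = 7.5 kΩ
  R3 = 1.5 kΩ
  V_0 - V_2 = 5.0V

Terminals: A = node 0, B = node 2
Nodal analysis, taking node 2 as the 0 V reference.
Source V1 fixes V_0 = 5 V.
KCL at each unknown node (sum of currents leaving = 0; resistances in Ω):
  Node 1: (V_1 - 5)/5600 + (V_1 - 0)/7500 + (V_1 - 0)/1500 = 0
Collecting terms: 0.0009786 × V_1 = 0.0008929  =>  V_1 = 0.9124 V
Power in each resistor, P = (ΔV)²/R:
  P_R1 = (5 - 0.9124)²/5600 = 0.002984 W
  P_R2 = (0.9124 - 0)²/7500 = 0.000111 W
  P_R3 = (0.9124 - 0)²/1500 = 0.000555 W
P_total = P_R1 + P_R2 + P_R3 = 0.00365 W

Final answer: 0.00365 W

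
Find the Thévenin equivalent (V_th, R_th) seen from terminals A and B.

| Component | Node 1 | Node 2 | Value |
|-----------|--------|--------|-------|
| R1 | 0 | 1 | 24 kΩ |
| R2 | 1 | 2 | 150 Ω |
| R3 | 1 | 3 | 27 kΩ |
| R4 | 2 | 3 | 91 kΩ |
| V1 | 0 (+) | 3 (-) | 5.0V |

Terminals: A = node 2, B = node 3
Step 1 — V_th is the open-circuit voltage V_A - V_B (nothing connected across the terminals).
Nodal analysis, taking node 3 as the 0 V reference.
Source V1 fixes V_0 = 5 V.
KCL at each unknown node (sum of currents leaving = 0; resistances in Ω):
  Node 1: (V_1 - 5)/24000 + (V_1 - V_2)/150 + (V_1 - 0)/27000 = 0
  Node 2: (V_2 - V_1)/150 + (V_2 - 0)/91000 = 0
Collecting terms (coefficients in siemens):
  0.006745·V_1 - 0.006667·V_2 = 0.0002083
  0.006678·V_2 - 0.006667·V_1 = 0
Determinant D = (0.006745)(0.006678) - (-0.006667)(-0.006667) = 0.0000005988
V_1 = [(0.0002083)(0.006678) - (-0.006667)(0)]/D = 2.323 V
V_2 = [(0.006745)(0) - (0.0002083)(-0.006667)]/D = 2.319 V
V_th = V_2 - V_3 = 2.319 - 0 = 2.319 V
Step 2 — R_th: zero the source — replace V1 by a short circuit (node 3 merges into node 0) — and find the resistance seen between A (node 2) and B (node 0).
Reduce the network between node 2 (A) and node 0 (B) by series/parallel combination:
  Rp1 = R1 ‖ R3 (parallel, both between nodes 0 and 1) = 1/(1/24000 + 1/27000) = 12710 Ω
  Rs1 = R2 + Rp1 (series, joined only at node 1) = 150 + 12710 = 12860 Ω
  Rp2 = R4 ‖ Rs1 (parallel, both between nodes 0 and 2) = 1/(1/91000 + 1/12860) = 11260 Ω
R_th = 11.26 kΩ

Final answer: V_th = 2.319 V, R_th = 11.26 kΩ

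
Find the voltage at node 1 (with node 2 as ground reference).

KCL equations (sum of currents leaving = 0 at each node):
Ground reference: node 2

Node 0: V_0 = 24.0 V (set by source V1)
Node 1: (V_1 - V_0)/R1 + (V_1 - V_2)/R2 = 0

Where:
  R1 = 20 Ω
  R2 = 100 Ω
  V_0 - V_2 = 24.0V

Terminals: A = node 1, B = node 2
Nodal analysis, taking node 2 as the 0 V reference.
Source V1 fixes V_0 = 24 V.
KCL at each unknown node (sum of currents leaving = 0; resistances in Ω):
  Node 1: (V_1 - 24)/20 + (V_1 - 0)/100 = 0
Collecting terms: 0.06 × V_1 = 1.2  =>  V_1 = 20 V
The requested potential is V_1 = 20 V.

Final answer: V_1 = 20 V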